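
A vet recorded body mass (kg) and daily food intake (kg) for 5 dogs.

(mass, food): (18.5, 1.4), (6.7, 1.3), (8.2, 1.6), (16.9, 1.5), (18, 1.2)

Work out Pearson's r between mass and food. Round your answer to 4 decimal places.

n = 5, Σx = 68.3, Σy = 7, Σx² = 1063.99, Σy² = 9.9, Σxy = 94.68
nΣxy − ΣxΣy = 473.4 − 478.1 = -4.7
nΣx² − (Σx)² = 5319.95 − 4664.89 = 655.06; nΣy² − (Σy)² = 49.5 − 49 = 0.5
r = -4.7 / √(655.06 × 0.5) = -4.7 / 18.0978 ≈ -0.2597

-0.2597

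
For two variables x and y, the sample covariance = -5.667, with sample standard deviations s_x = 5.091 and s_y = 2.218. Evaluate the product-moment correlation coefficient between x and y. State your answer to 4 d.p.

r = Cov(x,y) / (s_x · s_y) = -5.667 / (5.091 × 2.218)
  = -5.667 / 11.2918 ≈ -0.5019

-0.5019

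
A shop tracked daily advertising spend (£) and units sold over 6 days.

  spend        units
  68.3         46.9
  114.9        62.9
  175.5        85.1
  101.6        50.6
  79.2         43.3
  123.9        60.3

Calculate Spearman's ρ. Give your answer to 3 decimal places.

Rank spend: 1, 4, 6, 3, 2, 5
Rank units: 2, 5, 6, 3, 1, 4
d = rank(spend) − rank(units): -1, -1, 0, 0, 1, 1; Σd² = 4
ρ = 1 − 6Σd² / [n(n²−1)] = 1 − 6×4 / (6×35) = 1 − 24/210 ≈ 0.886

0.886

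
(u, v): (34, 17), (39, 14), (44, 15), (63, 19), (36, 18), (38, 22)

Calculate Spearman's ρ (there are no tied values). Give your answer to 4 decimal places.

-0.0286

Rank u: 1, 4, 5, 6, 2, 3
Rank v: 3, 1, 2, 5, 4, 6
d = rank(u) − rank(v): -2, 3, 3, 1, -2, -3; Σd² = 36
ρ = 1 − 6Σd² / [n(n²−1)] = 1 − 6×36 / (6×35) = 1 − 216/210 ≈ -0.0286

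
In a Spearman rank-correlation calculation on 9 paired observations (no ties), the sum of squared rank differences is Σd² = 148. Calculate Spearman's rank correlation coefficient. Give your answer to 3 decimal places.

-0.233

ρ = 1 − 6Σd² / [n(n²−1)] = 1 − 6×148 / (9×80)
  = 1 − 888/720 = 1 − 1.2333 ≈ -0.233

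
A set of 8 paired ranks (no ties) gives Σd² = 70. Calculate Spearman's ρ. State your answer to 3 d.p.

ρ = 1 − 6Σd² / [n(n²−1)] = 1 − 6×70 / (8×63)
  = 1 − 420/504 = 1 − 0.8333 ≈ 0.167

0.167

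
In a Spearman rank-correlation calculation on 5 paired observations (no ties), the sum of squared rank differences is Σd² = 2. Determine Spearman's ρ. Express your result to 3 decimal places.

ρ = 1 − 6Σd² / [n(n²−1)] = 1 − 6×2 / (5×24)
  = 1 − 12/120 = 1 − 0.1000 ≈ 0.900

0.900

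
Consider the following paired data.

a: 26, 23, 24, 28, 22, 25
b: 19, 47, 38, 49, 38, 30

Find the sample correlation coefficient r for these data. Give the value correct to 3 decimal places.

-0.053

n = 6, Σa = 148, Σb = 221, Σa² = 3674, Σb² = 8759, Σab = 5445
nΣab − ΣaΣb = 32670 − 32708 = -38
nΣa² − (Σa)² = 22044 − 21904 = 140; nΣb² − (Σb)² = 52554 − 48841 = 3713
r = -38 / √(140 × 3713) = -38 / 720.9854 ≈ -0.053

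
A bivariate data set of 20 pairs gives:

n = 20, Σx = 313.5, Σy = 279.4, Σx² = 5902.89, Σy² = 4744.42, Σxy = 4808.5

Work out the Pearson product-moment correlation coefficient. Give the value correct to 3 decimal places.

r = (nΣxy − ΣxΣy) / √[(nΣx² − (Σx)²)(nΣy² − (Σy)²)]
Numerator: 20×4808.5 − 313.5×279.4 = 8578.1
Denominator: √[(118057.8 − 98282.25)(94888.4 − 78064.36)] = √[19775.55 × 16824.04] = 18240.1931
r = 8578.1 / 18240.1931 ≈ 0.470

0.470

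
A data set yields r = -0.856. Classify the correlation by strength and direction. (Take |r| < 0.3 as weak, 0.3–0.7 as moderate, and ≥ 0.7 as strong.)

r = -0.856 < 0 so the relationship is negative.
|r| = 0.856, which falls in the strong range.

strong negative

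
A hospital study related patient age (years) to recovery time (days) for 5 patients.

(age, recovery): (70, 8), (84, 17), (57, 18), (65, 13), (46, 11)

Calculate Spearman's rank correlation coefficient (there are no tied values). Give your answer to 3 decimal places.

Rank age: 4, 5, 2, 3, 1
Rank recovery: 1, 4, 5, 3, 2
d = rank(age) − rank(recovery): 3, 1, -3, 0, -1; Σd² = 20
ρ = 1 − 6Σd² / [n(n²−1)] = 1 − 6×20 / (5×24) = 1 − 120/120 ≈ 0.000

0.000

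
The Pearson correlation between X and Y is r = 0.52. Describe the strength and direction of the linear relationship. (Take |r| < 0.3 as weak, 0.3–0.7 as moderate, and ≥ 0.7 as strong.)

r = 0.52 > 0 so the relationship is positive.
|r| = 0.52, which falls in the moderate range.

moderate positive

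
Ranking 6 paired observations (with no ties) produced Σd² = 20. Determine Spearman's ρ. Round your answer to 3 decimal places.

ρ = 1 − 6Σd² / [n(n²−1)] = 1 − 6×20 / (6×35)
  = 1 − 120/210 = 1 − 0.5714 ≈ 0.429

0.429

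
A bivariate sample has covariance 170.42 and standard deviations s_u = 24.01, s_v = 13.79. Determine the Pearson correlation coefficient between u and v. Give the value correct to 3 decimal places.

0.515

r = Cov(u,v) / (s_u · s_v) = 170.42 / (24.01 × 13.79)
  = 170.42 / 331.0979 ≈ 0.515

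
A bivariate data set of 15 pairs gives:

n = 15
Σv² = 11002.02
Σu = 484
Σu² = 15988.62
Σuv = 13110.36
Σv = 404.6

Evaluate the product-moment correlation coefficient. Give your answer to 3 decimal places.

0.305

r = (nΣuv − ΣuΣv) / √[(nΣu² − (Σu)²)(nΣv² − (Σv)²)]
Numerator: 15×13110.36 − 484×404.6 = 829
Denominator: √[(239829.3 − 234256)(165030.3 − 163701.16)] = √[5573.3 × 1329.14] = 2721.7083
r = 829 / 2721.7083 ≈ 0.305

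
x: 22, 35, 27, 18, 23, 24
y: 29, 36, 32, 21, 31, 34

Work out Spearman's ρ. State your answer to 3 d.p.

0.943

Rank x: 2, 6, 5, 1, 3, 4
Rank y: 2, 6, 4, 1, 3, 5
d = rank(x) − rank(y): 0, 0, 1, 0, 0, -1; Σd² = 2
ρ = 1 − 6Σd² / [n(n²−1)] = 1 − 6×2 / (6×35) = 1 − 12/210 ≈ 0.943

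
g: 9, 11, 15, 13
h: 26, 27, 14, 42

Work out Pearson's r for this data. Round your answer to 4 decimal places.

-0.2363

n = 4, Σg = 48, Σh = 109, Σg² = 596, Σh² = 3365, Σgh = 1287
nΣgh − ΣgΣh = 5148 − 5232 = -84
nΣg² − (Σg)² = 2384 − 2304 = 80; nΣh² − (Σh)² = 13460 − 11881 = 1579
r = -84 / √(80 × 1579) = -84 / 355.4153 ≈ -0.2363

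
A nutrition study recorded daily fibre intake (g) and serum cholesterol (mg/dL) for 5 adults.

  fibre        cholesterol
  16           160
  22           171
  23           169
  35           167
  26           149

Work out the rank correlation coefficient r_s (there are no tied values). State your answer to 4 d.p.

Rank fibre: 1, 2, 3, 5, 4
Rank cholesterol: 2, 5, 4, 3, 1
d = rank(fibre) − rank(cholesterol): -1, -3, -1, 2, 3; Σd² = 24
ρ = 1 − 6Σd² / [n(n²−1)] = 1 − 6×24 / (5×24) = 1 − 144/120 ≈ -0.2000

-0.2000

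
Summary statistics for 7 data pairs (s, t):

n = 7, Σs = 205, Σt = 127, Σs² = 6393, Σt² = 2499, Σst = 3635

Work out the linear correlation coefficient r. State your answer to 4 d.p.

-0.3060

r = (nΣst − ΣsΣt) / √[(nΣs² − (Σs)²)(nΣt² − (Σt)²)]
Numerator: 7×3635 − 205×127 = -590
Denominator: √[(44751 − 42025)(17493 − 16129)] = √[2726 × 1364] = 1928.2801
r = -590 / 1928.2801 ≈ -0.3060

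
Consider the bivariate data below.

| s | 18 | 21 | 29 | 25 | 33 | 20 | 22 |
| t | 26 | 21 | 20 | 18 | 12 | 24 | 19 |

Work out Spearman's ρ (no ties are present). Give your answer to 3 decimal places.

-0.893

Rank s: 1, 3, 6, 5, 7, 2, 4
Rank t: 7, 5, 4, 2, 1, 6, 3
d = rank(s) − rank(t): -6, -2, 2, 3, 6, -4, 1; Σd² = 106
ρ = 1 − 6Σd² / [n(n²−1)] = 1 − 6×106 / (7×48) = 1 − 636/336 ≈ -0.893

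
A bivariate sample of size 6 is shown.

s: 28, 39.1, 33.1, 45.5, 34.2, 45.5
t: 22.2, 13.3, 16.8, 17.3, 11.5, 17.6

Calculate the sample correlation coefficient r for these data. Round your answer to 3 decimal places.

n = 6, Σs = 225.4, Σt = 98.7, Σs² = 8718.56, Σt² = 1693.27, Σst = 3678.96
nΣst − ΣsΣt = 22073.76 − 22246.98 = -173.22
nΣs² − (Σs)² = 52311.36 − 50805.16 = 1506.2; nΣt² − (Σt)² = 10159.62 − 9741.69 = 417.93
r = -173.22 / √(1506.2 × 417.93) = -173.22 / 793.4016 ≈ -0.218

-0.218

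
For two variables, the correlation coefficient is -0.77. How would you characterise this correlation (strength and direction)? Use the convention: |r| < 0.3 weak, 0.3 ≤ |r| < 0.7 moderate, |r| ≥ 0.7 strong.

r = -0.77 < 0 so the relationship is negative.
|r| = 0.77, which falls in the strong range.

strong negative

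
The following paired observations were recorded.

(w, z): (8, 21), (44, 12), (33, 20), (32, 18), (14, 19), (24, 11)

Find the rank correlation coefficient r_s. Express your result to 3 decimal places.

Rank w: 1, 6, 5, 4, 2, 3
Rank z: 6, 2, 5, 3, 4, 1
d = rank(w) − rank(z): -5, 4, 0, 1, -2, 2; Σd² = 50
ρ = 1 − 6Σd² / [n(n²−1)] = 1 − 6×50 / (6×35) = 1 − 300/210 ≈ -0.429

-0.429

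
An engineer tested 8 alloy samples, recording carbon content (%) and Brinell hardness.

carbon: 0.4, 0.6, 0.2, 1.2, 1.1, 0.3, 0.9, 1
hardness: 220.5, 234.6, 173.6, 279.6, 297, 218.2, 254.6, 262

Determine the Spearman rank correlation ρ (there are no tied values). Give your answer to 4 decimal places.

Rank carbon: 3, 4, 1, 8, 7, 2, 5, 6
Rank hardness: 3, 4, 1, 7, 8, 2, 5, 6
d = rank(carbon) − rank(hardness): 0, 0, 0, 1, -1, 0, 0, 0; Σd² = 2
ρ = 1 − 6Σd² / [n(n²−1)] = 1 − 6×2 / (8×63) = 1 − 12/504 ≈ 0.9762

0.9762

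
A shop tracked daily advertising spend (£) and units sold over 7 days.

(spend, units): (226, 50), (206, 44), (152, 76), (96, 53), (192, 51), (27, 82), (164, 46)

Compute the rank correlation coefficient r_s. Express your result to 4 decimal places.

Rank spend: 7, 6, 3, 2, 5, 1, 4
Rank units: 3, 1, 6, 5, 4, 7, 2
d = rank(spend) − rank(units): 4, 5, -3, -3, 1, -6, 2; Σd² = 100
ρ = 1 − 6Σd² / [n(n²−1)] = 1 − 6×100 / (7×48) = 1 − 600/336 ≈ -0.7857

-0.7857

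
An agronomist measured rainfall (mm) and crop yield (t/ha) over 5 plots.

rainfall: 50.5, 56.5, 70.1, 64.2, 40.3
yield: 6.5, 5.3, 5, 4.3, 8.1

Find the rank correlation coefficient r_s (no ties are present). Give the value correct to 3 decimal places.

Rank rainfall: 2, 3, 5, 4, 1
Rank yield: 4, 3, 2, 1, 5
d = rank(rainfall) − rank(yield): -2, 0, 3, 3, -4; Σd² = 38
ρ = 1 − 6Σd² / [n(n²−1)] = 1 − 6×38 / (5×24) = 1 − 228/120 ≈ -0.900

-0.900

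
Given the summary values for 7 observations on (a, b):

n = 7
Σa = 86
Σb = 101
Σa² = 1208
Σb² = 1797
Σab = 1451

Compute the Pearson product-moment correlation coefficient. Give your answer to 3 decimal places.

0.927

r = (nΣab − ΣaΣb) / √[(nΣa² − (Σa)²)(nΣb² − (Σb)²)]
Numerator: 7×1451 − 86×101 = 1471
Denominator: √[(8456 − 7396)(12579 − 10201)] = √[1060 × 2378] = 1587.6650
r = 1471 / 1587.6650 ≈ 0.927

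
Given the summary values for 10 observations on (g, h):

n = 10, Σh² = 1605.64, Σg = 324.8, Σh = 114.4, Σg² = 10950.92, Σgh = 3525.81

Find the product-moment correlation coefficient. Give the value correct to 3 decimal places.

-0.550

r = (nΣgh − ΣgΣh) / √[(nΣg² − (Σg)²)(nΣh² − (Σh)²)]
Numerator: 10×3525.81 − 324.8×114.4 = -1899.02
Denominator: √[(109509.2 − 105495.04)(16056.4 − 13087.36)] = √[4014.16 × 2969.04] = 3452.2748
r = -1899.02 / 3452.2748 ≈ -0.550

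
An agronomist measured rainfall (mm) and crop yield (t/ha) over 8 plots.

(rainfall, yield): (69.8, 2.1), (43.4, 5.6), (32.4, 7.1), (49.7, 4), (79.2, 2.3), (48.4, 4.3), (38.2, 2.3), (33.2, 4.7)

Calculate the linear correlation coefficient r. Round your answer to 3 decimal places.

-0.683

n = 8, Σx = 394.3, Σy = 32.4, Σx² = 21452.13, Σy² = 153.34, Σxy = 1452.64
nΣxy − ΣxΣy = 11621.12 − 12775.32 = -1154.2
nΣx² − (Σx)² = 171617.04 − 155472.49 = 16144.55; nΣy² − (Σy)² = 1226.72 − 1049.76 = 176.96
r = -1154.2 / √(16144.55 × 176.96) = -1154.2 / 1690.2484 ≈ -0.683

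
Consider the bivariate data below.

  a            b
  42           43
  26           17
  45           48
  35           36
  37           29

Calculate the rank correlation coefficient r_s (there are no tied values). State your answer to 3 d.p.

0.900

Rank a: 4, 1, 5, 2, 3
Rank b: 4, 1, 5, 3, 2
d = rank(a) − rank(b): 0, 0, 0, -1, 1; Σd² = 2
ρ = 1 − 6Σd² / [n(n²−1)] = 1 − 6×2 / (5×24) = 1 − 12/120 ≈ 0.900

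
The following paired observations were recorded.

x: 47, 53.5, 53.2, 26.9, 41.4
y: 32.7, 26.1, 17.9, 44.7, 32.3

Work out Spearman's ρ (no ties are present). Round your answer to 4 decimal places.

Rank x: 3, 5, 4, 1, 2
Rank y: 4, 2, 1, 5, 3
d = rank(x) − rank(y): -1, 3, 3, -4, -1; Σd² = 36
ρ = 1 − 6Σd² / [n(n²−1)] = 1 − 6×36 / (5×24) = 1 − 216/120 ≈ -0.8000

-0.8000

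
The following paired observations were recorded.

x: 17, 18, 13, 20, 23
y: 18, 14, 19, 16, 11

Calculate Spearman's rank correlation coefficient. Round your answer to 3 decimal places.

Rank x: 2, 3, 1, 4, 5
Rank y: 4, 2, 5, 3, 1
d = rank(x) − rank(y): -2, 1, -4, 1, 4; Σd² = 38
ρ = 1 − 6Σd² / [n(n²−1)] = 1 − 6×38 / (5×24) = 1 − 228/120 ≈ -0.900

-0.900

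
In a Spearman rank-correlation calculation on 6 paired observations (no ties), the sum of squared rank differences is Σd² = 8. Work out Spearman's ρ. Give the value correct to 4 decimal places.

0.7714

ρ = 1 − 6Σd² / [n(n²−1)] = 1 − 6×8 / (6×35)
  = 1 − 48/210 = 1 − 0.22857 ≈ 0.7714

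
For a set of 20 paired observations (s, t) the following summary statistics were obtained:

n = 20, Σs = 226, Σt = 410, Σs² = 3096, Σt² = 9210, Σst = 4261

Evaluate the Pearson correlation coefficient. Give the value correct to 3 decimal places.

r = (nΣst − ΣsΣt) / √[(nΣs² − (Σs)²)(nΣt² − (Σt)²)]
Numerator: 20×4261 − 226×410 = -7440
Denominator: √[(61920 − 51076)(184200 − 168100)] = √[10844 × 16100] = 13213.1904
r = -7440 / 13213.1904 ≈ -0.563

-0.563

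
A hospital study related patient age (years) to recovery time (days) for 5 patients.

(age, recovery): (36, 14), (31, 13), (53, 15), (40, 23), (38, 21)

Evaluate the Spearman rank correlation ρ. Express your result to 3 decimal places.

0.700

Rank age: 2, 1, 5, 4, 3
Rank recovery: 2, 1, 3, 5, 4
d = rank(age) − rank(recovery): 0, 0, 2, -1, -1; Σd² = 6
ρ = 1 − 6Σd² / [n(n²−1)] = 1 − 6×6 / (5×24) = 1 − 36/120 ≈ 0.700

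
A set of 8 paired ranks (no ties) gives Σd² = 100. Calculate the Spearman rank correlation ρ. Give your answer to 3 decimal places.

ρ = 1 − 6Σd² / [n(n²−1)] = 1 − 6×100 / (8×63)
  = 1 − 600/504 = 1 − 1.1905 ≈ -0.190

-0.190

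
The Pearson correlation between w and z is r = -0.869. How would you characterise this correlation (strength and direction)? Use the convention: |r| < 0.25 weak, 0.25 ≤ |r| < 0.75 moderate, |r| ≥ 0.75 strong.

r = -0.869 < 0 so the relationship is negative.
|r| = 0.869, which falls in the strong range.

strong negative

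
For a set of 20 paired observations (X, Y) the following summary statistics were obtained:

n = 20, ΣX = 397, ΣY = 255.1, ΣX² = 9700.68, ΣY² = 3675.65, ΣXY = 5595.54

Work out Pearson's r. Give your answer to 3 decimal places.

0.607

r = (nΣXY − ΣXΣY) / √[(nΣX² − (ΣX)²)(nΣY² − (ΣY)²)]
Numerator: 20×5595.54 − 397×255.1 = 10636.1
Denominator: √[(194013.6 − 157609)(73513 − 65076.01)] = √[36404.6 × 8436.99] = 17525.5598
r = 10636.1 / 17525.5598 ≈ 0.607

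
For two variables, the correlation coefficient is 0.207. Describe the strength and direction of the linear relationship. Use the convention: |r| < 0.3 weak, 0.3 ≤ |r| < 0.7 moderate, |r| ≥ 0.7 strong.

r = 0.207 > 0 so the relationship is positive.
|r| = 0.207, which falls in the weak range.

weak positive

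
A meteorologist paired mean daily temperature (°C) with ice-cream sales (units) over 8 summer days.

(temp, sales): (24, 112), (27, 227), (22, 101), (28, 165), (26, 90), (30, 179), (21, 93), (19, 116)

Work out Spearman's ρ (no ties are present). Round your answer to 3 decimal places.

Rank temp: 4, 6, 3, 7, 5, 8, 2, 1
Rank sales: 4, 8, 3, 6, 1, 7, 2, 5
d = rank(temp) − rank(sales): 0, -2, 0, 1, 4, 1, 0, -4; Σd² = 38
ρ = 1 − 6Σd² / [n(n²−1)] = 1 − 6×38 / (8×63) = 1 − 228/504 ≈ 0.548

0.548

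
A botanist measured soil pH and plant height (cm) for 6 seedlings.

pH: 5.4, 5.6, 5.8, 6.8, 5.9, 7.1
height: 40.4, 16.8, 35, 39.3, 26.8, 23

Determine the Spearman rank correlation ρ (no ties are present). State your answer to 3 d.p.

-0.257

Rank pH: 1, 2, 3, 5, 4, 6
Rank height: 6, 1, 4, 5, 3, 2
d = rank(pH) − rank(height): -5, 1, -1, 0, 1, 4; Σd² = 44
ρ = 1 − 6Σd² / [n(n²−1)] = 1 − 6×44 / (6×35) = 1 − 264/210 ≈ -0.257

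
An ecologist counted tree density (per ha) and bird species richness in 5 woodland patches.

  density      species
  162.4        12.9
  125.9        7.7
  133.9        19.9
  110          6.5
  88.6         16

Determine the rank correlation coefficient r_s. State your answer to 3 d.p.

Rank density: 5, 3, 4, 2, 1
Rank species: 3, 2, 5, 1, 4
d = rank(density) − rank(species): 2, 1, -1, 1, -3; Σd² = 16
ρ = 1 − 6Σd² / [n(n²−1)] = 1 − 6×16 / (5×24) = 1 − 96/120 ≈ 0.200

0.200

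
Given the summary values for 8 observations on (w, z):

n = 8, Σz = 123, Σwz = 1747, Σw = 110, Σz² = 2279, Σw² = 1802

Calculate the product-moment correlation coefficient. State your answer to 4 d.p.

r = (nΣwz − ΣwΣz) / √[(nΣw² − (Σw)²)(nΣz² − (Σz)²)]
Numerator: 8×1747 − 110×123 = 446
Denominator: √[(14416 − 12100)(18232 − 15129)] = √[2316 × 3103] = 2680.7738
r = 446 / 2680.7738 ≈ 0.1664

0.1664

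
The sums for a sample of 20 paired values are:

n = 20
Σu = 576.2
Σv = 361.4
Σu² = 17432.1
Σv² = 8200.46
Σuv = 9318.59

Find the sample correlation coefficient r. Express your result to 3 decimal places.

-0.928

r = (nΣuv − ΣuΣv) / √[(nΣu² − (Σu)²)(nΣv² − (Σv)²)]
Numerator: 20×9318.59 − 576.2×361.4 = -21866.88
Denominator: √[(348642 − 332006.44)(164009.2 − 130609.96)] = √[16635.56 × 33399.24] = 23571.4883
r = -21866.88 / 23571.4883 ≈ -0.928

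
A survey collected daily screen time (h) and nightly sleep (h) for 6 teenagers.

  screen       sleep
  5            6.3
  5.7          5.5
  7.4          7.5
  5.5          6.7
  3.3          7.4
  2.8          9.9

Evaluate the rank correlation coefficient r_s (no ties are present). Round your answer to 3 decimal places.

-0.371

Rank screen: 3, 5, 6, 4, 2, 1
Rank sleep: 2, 1, 5, 3, 4, 6
d = rank(screen) − rank(sleep): 1, 4, 1, 1, -2, -5; Σd² = 48
ρ = 1 − 6Σd² / [n(n²−1)] = 1 − 6×48 / (6×35) = 1 − 288/210 ≈ -0.371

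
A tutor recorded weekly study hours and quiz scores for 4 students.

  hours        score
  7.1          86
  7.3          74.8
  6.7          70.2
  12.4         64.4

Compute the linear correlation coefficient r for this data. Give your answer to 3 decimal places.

-0.655

n = 4, Σx = 33.5, Σy = 295.4, Σx² = 302.35, Σy² = 22066.44, Σxy = 2425.54
nΣxy − ΣxΣy = 9702.16 − 9895.9 = -193.74
nΣx² − (Σx)² = 1209.4 − 1122.25 = 87.15; nΣy² − (Σy)² = 88265.76 − 87261.16 = 1004.6
r = -193.74 / √(87.15 × 1004.6) = -193.74 / 295.8900 ≈ -0.655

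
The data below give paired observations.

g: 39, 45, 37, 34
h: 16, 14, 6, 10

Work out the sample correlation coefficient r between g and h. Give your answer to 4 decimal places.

n = 4, Σg = 155, Σh = 46, Σg² = 6071, Σh² = 588, Σgh = 1816
nΣgh − ΣgΣh = 7264 − 7130 = 134
nΣg² − (Σg)² = 24284 − 24025 = 259; nΣh² − (Σh)² = 2352 − 2116 = 236
r = 134 / √(259 × 236) = 134 / 247.2327 ≈ 0.5420

0.5420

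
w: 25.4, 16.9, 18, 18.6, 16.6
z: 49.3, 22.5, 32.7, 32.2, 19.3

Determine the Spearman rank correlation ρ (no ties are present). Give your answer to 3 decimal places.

0.900

Rank w: 5, 2, 3, 4, 1
Rank z: 5, 2, 4, 3, 1
d = rank(w) − rank(z): 0, 0, -1, 1, 0; Σd² = 2
ρ = 1 − 6Σd² / [n(n²−1)] = 1 − 6×2 / (5×24) = 1 − 12/120 ≈ 0.900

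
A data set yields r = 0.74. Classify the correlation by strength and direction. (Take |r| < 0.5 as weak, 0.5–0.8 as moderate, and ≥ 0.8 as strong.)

moderate positive

r = 0.74 > 0 so the relationship is positive.
|r| = 0.74, which falls in the moderate range.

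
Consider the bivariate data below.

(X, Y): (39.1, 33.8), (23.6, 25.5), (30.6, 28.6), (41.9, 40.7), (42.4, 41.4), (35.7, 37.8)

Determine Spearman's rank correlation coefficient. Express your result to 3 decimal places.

Rank X: 4, 1, 2, 5, 6, 3
Rank Y: 3, 1, 2, 5, 6, 4
d = rank(X) − rank(Y): 1, 0, 0, 0, 0, -1; Σd² = 2
ρ = 1 − 6Σd² / [n(n²−1)] = 1 − 6×2 / (6×35) = 1 − 12/210 ≈ 0.943

0.943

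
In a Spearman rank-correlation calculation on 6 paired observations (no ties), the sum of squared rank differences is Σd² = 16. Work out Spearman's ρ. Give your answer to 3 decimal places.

ρ = 1 − 6Σd² / [n(n²−1)] = 1 − 6×16 / (6×35)
  = 1 − 96/210 = 1 − 0.4571 ≈ 0.543

0.543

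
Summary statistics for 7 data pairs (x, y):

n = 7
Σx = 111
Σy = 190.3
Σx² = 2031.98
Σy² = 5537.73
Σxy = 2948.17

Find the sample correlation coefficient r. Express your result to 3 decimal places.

-0.221

r = (nΣxy − ΣxΣy) / √[(nΣx² − (Σx)²)(nΣy² − (Σy)²)]
Numerator: 7×2948.17 − 111×190.3 = -486.11
Denominator: √[(14223.86 − 12321)(38764.11 − 36214.09)] = √[1902.86 × 2550.02] = 2202.8007
r = -486.11 / 2202.8007 ≈ -0.221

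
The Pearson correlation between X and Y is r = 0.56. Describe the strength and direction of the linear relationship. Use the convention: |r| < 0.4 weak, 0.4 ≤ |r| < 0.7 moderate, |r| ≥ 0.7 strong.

moderate positive

r = 0.56 > 0 so the relationship is positive.
|r| = 0.56, which falls in the moderate range.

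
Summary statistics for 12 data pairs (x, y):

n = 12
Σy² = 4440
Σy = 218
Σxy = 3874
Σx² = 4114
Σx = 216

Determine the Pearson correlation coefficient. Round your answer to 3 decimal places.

-0.152

r = (nΣxy − ΣxΣy) / √[(nΣx² − (Σx)²)(nΣy² − (Σy)²)]
Numerator: 12×3874 − 216×218 = -600
Denominator: √[(49368 − 46656)(53280 − 47524)] = √[2712 × 5756] = 3950.9837
r = -600 / 3950.9837 ≈ -0.152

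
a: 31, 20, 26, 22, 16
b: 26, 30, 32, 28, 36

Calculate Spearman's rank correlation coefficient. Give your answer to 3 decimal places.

Rank a: 5, 2, 4, 3, 1
Rank b: 1, 3, 4, 2, 5
d = rank(a) − rank(b): 4, -1, 0, 1, -4; Σd² = 34
ρ = 1 − 6Σd² / [n(n²−1)] = 1 − 6×34 / (5×24) = 1 − 204/120 ≈ -0.700

-0.700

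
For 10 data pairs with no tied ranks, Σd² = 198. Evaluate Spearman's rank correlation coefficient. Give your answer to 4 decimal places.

-0.2000

ρ = 1 − 6Σd² / [n(n²−1)] = 1 − 6×198 / (10×99)
  = 1 − 1188/990 = 1 − 1.20000 ≈ -0.2000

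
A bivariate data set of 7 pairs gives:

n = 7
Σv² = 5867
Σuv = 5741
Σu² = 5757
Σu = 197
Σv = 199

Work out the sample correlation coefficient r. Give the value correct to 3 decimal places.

r = (nΣuv − ΣuΣv) / √[(nΣu² − (Σu)²)(nΣv² − (Σv)²)]
Numerator: 7×5741 − 197×199 = 984
Denominator: √[(40299 − 38809)(41069 − 39601)] = √[1490 × 1468] = 1478.9591
r = 984 / 1478.9591 ≈ 0.665

0.665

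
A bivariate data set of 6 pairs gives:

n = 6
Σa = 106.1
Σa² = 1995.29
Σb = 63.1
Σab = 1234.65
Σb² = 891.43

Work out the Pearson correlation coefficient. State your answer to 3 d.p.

0.721

r = (nΣab − ΣaΣb) / √[(nΣa² − (Σa)²)(nΣb² − (Σb)²)]
Numerator: 6×1234.65 − 106.1×63.1 = 712.99
Denominator: √[(11971.74 − 11257.21)(5348.58 − 3981.61)] = √[714.53 × 1366.97] = 988.3021
r = 712.99 / 988.3021 ≈ 0.721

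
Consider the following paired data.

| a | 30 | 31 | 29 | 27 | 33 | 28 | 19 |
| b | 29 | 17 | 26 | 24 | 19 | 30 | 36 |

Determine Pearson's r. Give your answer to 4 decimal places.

n = 7, Σa = 197, Σb = 181, Σa² = 5665, Σb² = 4939, Σab = 4950
nΣab − ΣaΣb = 34650 − 35657 = -1007
nΣa² − (Σa)² = 39655 − 38809 = 846; nΣb² − (Σb)² = 34573 − 32761 = 1812
r = -1007 / √(846 × 1812) = -1007 / 1238.1244 ≈ -0.8133

-0.8133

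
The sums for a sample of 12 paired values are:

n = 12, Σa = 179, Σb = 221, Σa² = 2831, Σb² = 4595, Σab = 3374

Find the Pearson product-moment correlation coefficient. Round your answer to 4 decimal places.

0.2664

r = (nΣab − ΣaΣb) / √[(nΣa² − (Σa)²)(nΣb² − (Σb)²)]
Numerator: 12×3374 − 179×221 = 929
Denominator: √[(33972 − 32041)(55140 − 48841)] = √[1931 × 6299] = 3487.6022
r = 929 / 3487.6022 ≈ 0.2664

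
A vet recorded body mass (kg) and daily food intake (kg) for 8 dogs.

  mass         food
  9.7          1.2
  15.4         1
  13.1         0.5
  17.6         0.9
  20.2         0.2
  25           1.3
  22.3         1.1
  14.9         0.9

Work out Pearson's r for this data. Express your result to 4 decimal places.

n = 8, Σx = 138.2, Σy = 7.1, Σx² = 2564.96, Σy² = 7.25, Σxy = 123.91
nΣxy − ΣxΣy = 991.28 − 981.22 = 10.06
nΣx² − (Σx)² = 20519.68 − 19099.24 = 1420.44; nΣy² − (Σy)² = 58 − 50.41 = 7.59
r = 10.06 / √(1420.44 × 7.59) = 10.06 / 103.8323 ≈ 0.0969

0.0969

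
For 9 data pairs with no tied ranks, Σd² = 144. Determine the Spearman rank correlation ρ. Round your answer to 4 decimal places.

ρ = 1 − 6Σd² / [n(n²−1)] = 1 − 6×144 / (9×80)
  = 1 − 864/720 = 1 − 1.20000 ≈ -0.2000

-0.2000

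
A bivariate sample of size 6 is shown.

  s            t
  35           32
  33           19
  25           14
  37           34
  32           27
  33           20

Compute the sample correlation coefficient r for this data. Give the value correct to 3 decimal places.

0.828

n = 6, Σs = 195, Σt = 146, Σs² = 6421, Σt² = 3866, Σst = 4879
nΣst − ΣsΣt = 29274 − 28470 = 804
nΣs² − (Σs)² = 38526 − 38025 = 501; nΣt² − (Σt)² = 23196 − 21316 = 1880
r = 804 / √(501 × 1880) = 804 / 970.5050 ≈ 0.828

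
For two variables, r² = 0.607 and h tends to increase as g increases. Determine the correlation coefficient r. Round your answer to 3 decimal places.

0.779

|r| = √0.607 = 0.779
The association is positive, so r = 0.779.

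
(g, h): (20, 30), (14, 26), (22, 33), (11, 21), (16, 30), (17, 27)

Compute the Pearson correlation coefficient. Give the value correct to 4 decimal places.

0.9237

n = 6, Σg = 100, Σh = 167, Σg² = 1746, Σh² = 4735, Σgh = 2860
nΣgh − ΣgΣh = 17160 − 16700 = 460
nΣg² − (Σg)² = 10476 − 10000 = 476; nΣh² − (Σh)² = 28410 − 27889 = 521
r = 460 / √(476 × 521) = 460 / 497.9920 ≈ 0.9237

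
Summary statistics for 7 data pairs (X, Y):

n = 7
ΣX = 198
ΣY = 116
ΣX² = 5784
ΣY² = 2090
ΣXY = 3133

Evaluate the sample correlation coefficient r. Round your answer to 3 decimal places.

r = (nΣXY − ΣXΣY) / √[(nΣX² − (ΣX)²)(nΣY² − (ΣY)²)]
Numerator: 7×3133 − 198×116 = -1037
Denominator: √[(40488 − 39204)(14630 − 13456)] = √[1284 × 1174] = 1227.7687
r = -1037 / 1227.7687 ≈ -0.845

-0.845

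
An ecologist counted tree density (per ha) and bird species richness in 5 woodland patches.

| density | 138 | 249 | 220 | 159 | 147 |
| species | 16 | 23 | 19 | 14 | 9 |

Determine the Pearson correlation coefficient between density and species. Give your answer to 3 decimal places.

0.846

n = 5, Σx = 913, Σy = 81, Σx² = 176335, Σy² = 1423, Σxy = 15664
nΣxy − ΣxΣy = 78320 − 73953 = 4367
nΣx² − (Σx)² = 881675 − 833569 = 48106; nΣy² − (Σy)² = 7115 − 6561 = 554
r = 4367 / √(48106 × 554) = 4367 / 5162.4339 ≈ 0.846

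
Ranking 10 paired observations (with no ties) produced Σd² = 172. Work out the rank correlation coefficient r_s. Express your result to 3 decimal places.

-0.042

ρ = 1 − 6Σd² / [n(n²−1)] = 1 − 6×172 / (10×99)
  = 1 − 1032/990 = 1 − 1.0424 ≈ -0.042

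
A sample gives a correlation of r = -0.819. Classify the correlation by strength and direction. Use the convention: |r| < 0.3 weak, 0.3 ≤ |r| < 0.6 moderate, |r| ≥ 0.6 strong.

r = -0.819 < 0 so the relationship is negative.
|r| = 0.819, which falls in the strong range.

strong negative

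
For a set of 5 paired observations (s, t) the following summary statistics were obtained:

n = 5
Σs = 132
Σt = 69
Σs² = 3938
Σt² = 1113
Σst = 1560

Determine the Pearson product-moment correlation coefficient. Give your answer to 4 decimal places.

r = (nΣst − ΣsΣt) / √[(nΣs² − (Σs)²)(nΣt² − (Σt)²)]
Numerator: 5×1560 − 132×69 = -1308
Denominator: √[(19690 − 17424)(5565 − 4761)] = √[2266 × 804] = 1349.7644
r = -1308 / 1349.7644 ≈ -0.9691

-0.9691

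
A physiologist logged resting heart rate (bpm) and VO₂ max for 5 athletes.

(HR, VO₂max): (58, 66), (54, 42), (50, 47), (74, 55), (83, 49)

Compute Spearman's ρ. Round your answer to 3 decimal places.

Rank HR: 3, 2, 1, 4, 5
Rank VO₂max: 5, 1, 2, 4, 3
d = rank(HR) − rank(VO₂max): -2, 1, -1, 0, 2; Σd² = 10
ρ = 1 − 6Σd² / [n(n²−1)] = 1 − 6×10 / (5×24) = 1 − 60/120 ≈ 0.500

0.500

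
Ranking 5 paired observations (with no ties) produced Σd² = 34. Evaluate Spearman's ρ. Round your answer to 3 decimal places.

ρ = 1 − 6Σd² / [n(n²−1)] = 1 − 6×34 / (5×24)
  = 1 − 204/120 = 1 − 1.7000 ≈ -0.700

-0.700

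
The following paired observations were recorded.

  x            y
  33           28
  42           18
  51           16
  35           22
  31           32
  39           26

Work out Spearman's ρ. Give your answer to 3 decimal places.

Rank x: 2, 5, 6, 3, 1, 4
Rank y: 5, 2, 1, 3, 6, 4
d = rank(x) − rank(y): -3, 3, 5, 0, -5, 0; Σd² = 68
ρ = 1 − 6Σd² / [n(n²−1)] = 1 − 6×68 / (6×35) = 1 − 408/210 ≈ -0.943

-0.943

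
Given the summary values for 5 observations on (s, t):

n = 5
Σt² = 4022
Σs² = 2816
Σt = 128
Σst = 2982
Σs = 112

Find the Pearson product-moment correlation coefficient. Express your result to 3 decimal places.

0.240

r = (nΣst − ΣsΣt) / √[(nΣs² − (Σs)²)(nΣt² − (Σt)²)]
Numerator: 5×2982 − 112×128 = 574
Denominator: √[(14080 − 12544)(20110 − 16384)] = √[1536 × 3726] = 2392.3077
r = 574 / 2392.3077 ≈ 0.240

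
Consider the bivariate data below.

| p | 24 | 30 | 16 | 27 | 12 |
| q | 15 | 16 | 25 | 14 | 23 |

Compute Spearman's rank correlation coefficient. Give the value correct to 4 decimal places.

Rank p: 3, 5, 2, 4, 1
Rank q: 2, 3, 5, 1, 4
d = rank(p) − rank(q): 1, 2, -3, 3, -3; Σd² = 32
ρ = 1 − 6Σd² / [n(n²−1)] = 1 − 6×32 / (5×24) = 1 − 192/120 ≈ -0.6000

-0.6000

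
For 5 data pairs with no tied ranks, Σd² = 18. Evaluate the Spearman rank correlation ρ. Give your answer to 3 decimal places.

ρ = 1 − 6Σd² / [n(n²−1)] = 1 − 6×18 / (5×24)
  = 1 − 108/120 = 1 − 0.9000 ≈ 0.100

0.100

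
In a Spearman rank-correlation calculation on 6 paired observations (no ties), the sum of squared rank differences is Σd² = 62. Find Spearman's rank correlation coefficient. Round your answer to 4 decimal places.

-0.7714

ρ = 1 − 6Σd² / [n(n²−1)] = 1 − 6×62 / (6×35)
  = 1 − 372/210 = 1 − 1.77143 ≈ -0.7714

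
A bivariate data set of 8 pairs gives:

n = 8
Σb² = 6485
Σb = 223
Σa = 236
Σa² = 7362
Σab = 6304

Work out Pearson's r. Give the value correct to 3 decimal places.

-0.837

r = (nΣab − ΣaΣb) / √[(nΣa² − (Σa)²)(nΣb² − (Σb)²)]
Numerator: 8×6304 − 236×223 = -2196
Denominator: √[(58896 − 55696)(51880 − 49729)] = √[3200 × 2151] = 2623.5853
r = -2196 / 2623.5853 ≈ -0.837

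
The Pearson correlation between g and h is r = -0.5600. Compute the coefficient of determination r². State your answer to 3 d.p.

r² = (-0.5600)² = 0.314

0.314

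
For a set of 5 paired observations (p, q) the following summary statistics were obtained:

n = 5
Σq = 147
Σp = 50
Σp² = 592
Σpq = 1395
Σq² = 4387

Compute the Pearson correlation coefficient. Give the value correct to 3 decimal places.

r = (nΣpq − ΣpΣq) / √[(nΣp² − (Σp)²)(nΣq² − (Σq)²)]
Numerator: 5×1395 − 50×147 = -375
Denominator: √[(2960 − 2500)(21935 − 21609)] = √[460 × 326] = 387.2467
r = -375 / 387.2467 ≈ -0.968

-0.968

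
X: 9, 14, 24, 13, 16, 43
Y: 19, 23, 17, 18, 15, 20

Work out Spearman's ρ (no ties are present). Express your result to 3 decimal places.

-0.086

Rank X: 1, 3, 5, 2, 4, 6
Rank Y: 4, 6, 2, 3, 1, 5
d = rank(X) − rank(Y): -3, -3, 3, -1, 3, 1; Σd² = 38
ρ = 1 − 6Σd² / [n(n²−1)] = 1 − 6×38 / (6×35) = 1 − 228/210 ≈ -0.086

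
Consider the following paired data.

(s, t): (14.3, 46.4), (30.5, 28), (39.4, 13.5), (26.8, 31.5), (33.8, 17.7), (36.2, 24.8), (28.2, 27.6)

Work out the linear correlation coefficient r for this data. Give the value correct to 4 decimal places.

-0.9542

n = 7, Σs = 209.2, Σt = 189.5, Σs² = 6653.46, Σt² = 5801.55, Σst = 5167.96
nΣst − ΣsΣt = 36175.72 − 39643.4 = -3467.68
nΣs² − (Σs)² = 46574.22 − 43764.64 = 2809.58; nΣt² − (Σt)² = 40610.85 − 35910.25 = 4700.6
r = -3467.68 / √(2809.58 × 4700.6) = -3467.68 / 3634.1040 ≈ -0.9542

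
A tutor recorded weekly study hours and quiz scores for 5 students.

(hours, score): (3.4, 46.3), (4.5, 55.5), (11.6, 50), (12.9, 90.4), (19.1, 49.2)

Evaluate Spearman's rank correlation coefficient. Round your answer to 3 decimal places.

Rank hours: 1, 2, 3, 4, 5
Rank score: 1, 4, 3, 5, 2
d = rank(hours) − rank(score): 0, -2, 0, -1, 3; Σd² = 14
ρ = 1 − 6Σd² / [n(n²−1)] = 1 − 6×14 / (5×24) = 1 − 84/120 ≈ 0.300

0.300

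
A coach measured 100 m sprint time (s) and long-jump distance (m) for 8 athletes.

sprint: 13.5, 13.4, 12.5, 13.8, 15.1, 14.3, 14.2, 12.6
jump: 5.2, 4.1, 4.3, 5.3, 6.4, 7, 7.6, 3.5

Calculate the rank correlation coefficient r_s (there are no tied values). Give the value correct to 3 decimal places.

Rank sprint: 4, 3, 1, 5, 8, 7, 6, 2
Rank jump: 4, 2, 3, 5, 6, 7, 8, 1
d = rank(sprint) − rank(jump): 0, 1, -2, 0, 2, 0, -2, 1; Σd² = 14
ρ = 1 − 6Σd² / [n(n²−1)] = 1 − 6×14 / (8×63) = 1 − 84/504 ≈ 0.833

0.833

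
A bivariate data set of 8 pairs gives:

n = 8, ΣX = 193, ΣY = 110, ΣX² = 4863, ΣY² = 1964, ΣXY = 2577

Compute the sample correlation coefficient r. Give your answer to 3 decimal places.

-0.251

r = (nΣXY − ΣXΣY) / √[(nΣX² − (ΣX)²)(nΣY² − (ΣY)²)]
Numerator: 8×2577 − 193×110 = -614
Denominator: √[(38904 − 37249)(15712 − 12100)] = √[1655 × 3612] = 2444.9663
r = -614 / 2444.9663 ≈ -0.251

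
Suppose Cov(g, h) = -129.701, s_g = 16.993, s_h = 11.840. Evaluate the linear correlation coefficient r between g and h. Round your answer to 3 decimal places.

-0.645

r = Cov(g,h) / (s_g · s_h) = -129.701 / (16.993 × 11.840)
  = -129.701 / 201.1971 ≈ -0.645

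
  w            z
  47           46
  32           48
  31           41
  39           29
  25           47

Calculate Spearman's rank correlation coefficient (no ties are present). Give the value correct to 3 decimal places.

Rank w: 5, 3, 2, 4, 1
Rank z: 3, 5, 2, 1, 4
d = rank(w) − rank(z): 2, -2, 0, 3, -3; Σd² = 26
ρ = 1 − 6Σd² / [n(n²−1)] = 1 − 6×26 / (5×24) = 1 − 156/120 ≈ -0.300

-0.300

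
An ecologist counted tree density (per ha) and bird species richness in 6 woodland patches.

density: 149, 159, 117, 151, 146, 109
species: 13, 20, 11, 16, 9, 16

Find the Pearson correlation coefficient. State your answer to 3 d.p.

n = 6, Σx = 831, Σy = 85, Σx² = 117169, Σy² = 1283, Σxy = 11878
nΣxy − ΣxΣy = 71268 − 70635 = 633
nΣx² − (Σx)² = 703014 − 690561 = 12453; nΣy² − (Σy)² = 7698 − 7225 = 473
r = 633 / √(12453 × 473) = 633 / 2426.9876 ≈ 0.261

0.261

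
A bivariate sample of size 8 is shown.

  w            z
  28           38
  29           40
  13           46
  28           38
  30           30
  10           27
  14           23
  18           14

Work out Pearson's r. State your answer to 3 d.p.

0.312

n = 8, Σw = 170, Σz = 256, Σw² = 4098, Σz² = 8958, Σwz = 5630
nΣwz − ΣwΣz = 45040 − 43520 = 1520
nΣw² − (Σw)² = 32784 − 28900 = 3884; nΣz² − (Σz)² = 71664 − 65536 = 6128
r = 1520 / √(3884 × 6128) = 1520 / 4878.6424 ≈ 0.312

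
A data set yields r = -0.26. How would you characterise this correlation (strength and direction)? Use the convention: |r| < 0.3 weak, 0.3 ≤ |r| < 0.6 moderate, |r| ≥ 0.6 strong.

weak negative

r = -0.26 < 0 so the relationship is negative.
|r| = 0.26, which falls in the weak range.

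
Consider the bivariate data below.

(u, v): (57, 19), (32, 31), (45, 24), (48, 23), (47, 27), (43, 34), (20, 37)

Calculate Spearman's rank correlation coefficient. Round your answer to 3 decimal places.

-0.929

Rank u: 7, 2, 4, 6, 5, 3, 1
Rank v: 1, 5, 3, 2, 4, 6, 7
d = rank(u) − rank(v): 6, -3, 1, 4, 1, -3, -6; Σd² = 108
ρ = 1 − 6Σd² / [n(n²−1)] = 1 − 6×108 / (7×48) = 1 − 648/336 ≈ -0.929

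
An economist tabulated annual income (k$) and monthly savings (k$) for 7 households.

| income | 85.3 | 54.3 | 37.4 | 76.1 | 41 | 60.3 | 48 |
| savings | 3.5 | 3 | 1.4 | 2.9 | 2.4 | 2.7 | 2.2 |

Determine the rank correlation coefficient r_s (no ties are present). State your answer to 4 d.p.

0.8571

Rank income: 7, 4, 1, 6, 2, 5, 3
Rank savings: 7, 6, 1, 5, 3, 4, 2
d = rank(income) − rank(savings): 0, -2, 0, 1, -1, 1, 1; Σd² = 8
ρ = 1 − 6Σd² / [n(n²−1)] = 1 − 6×8 / (7×48) = 1 − 48/336 ≈ 0.8571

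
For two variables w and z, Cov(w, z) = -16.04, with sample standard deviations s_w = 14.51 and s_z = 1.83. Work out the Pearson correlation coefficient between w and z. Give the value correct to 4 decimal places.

-0.6041

r = Cov(w,z) / (s_w · s_z) = -16.04 / (14.51 × 1.83)
  = -16.04 / 26.5533 ≈ -0.6041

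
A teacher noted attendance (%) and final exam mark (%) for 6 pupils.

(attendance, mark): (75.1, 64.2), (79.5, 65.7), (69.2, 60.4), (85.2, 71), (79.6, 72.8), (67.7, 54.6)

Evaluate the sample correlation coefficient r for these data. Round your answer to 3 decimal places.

n = 6, Σx = 456.3, Σy = 388.7, Σx² = 34927.39, Σy² = 25408.29, Σxy = 29764.75
nΣxy − ΣxΣy = 178588.5 − 177363.81 = 1224.69
nΣx² − (Σx)² = 209564.34 − 208209.69 = 1354.65; nΣy² − (Σy)² = 152449.74 − 151087.69 = 1362.05
r = 1224.69 / √(1354.65 × 1362.05) = 1224.69 / 1358.3450 ≈ 0.902

0.902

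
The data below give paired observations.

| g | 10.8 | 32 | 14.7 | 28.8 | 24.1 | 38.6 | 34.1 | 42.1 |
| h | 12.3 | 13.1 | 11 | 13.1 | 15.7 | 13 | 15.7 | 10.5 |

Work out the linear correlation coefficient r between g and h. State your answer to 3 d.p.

n = 8, Σg = 225.2, Σh = 104.4, Σg² = 7192.16, Σh² = 1387.74, Σgh = 2948.61
nΣgh − ΣgΣh = 23588.88 − 23510.88 = 78
nΣg² − (Σg)² = 57537.28 − 50715.04 = 6822.24; nΣh² − (Σh)² = 11101.92 − 10899.36 = 202.56
r = 78 / √(6822.24 × 202.56) = 78 / 1175.5479 ≈ 0.066

0.066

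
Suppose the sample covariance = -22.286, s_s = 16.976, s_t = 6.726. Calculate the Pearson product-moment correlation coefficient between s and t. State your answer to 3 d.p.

-0.195

r = Cov(s,t) / (s_s · s_t) = -22.286 / (16.976 × 6.726)
  = -22.286 / 114.1806 ≈ -0.195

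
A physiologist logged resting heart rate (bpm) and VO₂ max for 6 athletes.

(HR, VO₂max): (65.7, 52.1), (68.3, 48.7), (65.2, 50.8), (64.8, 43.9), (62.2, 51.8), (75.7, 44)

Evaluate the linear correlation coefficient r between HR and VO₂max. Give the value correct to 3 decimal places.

n = 6, Σx = 401.9, Σy = 291.3, Σx² = 27030.79, Σy² = 14213.19, Σxy = 19458.82
nΣxy − ΣxΣy = 116752.92 − 117073.47 = -320.55
nΣx² − (Σx)² = 162184.74 − 161523.61 = 661.13; nΣy² − (Σy)² = 85279.14 − 84855.69 = 423.45
r = -320.55 / √(661.13 × 423.45) = -320.55 / 529.1082 ≈ -0.606

-0.606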